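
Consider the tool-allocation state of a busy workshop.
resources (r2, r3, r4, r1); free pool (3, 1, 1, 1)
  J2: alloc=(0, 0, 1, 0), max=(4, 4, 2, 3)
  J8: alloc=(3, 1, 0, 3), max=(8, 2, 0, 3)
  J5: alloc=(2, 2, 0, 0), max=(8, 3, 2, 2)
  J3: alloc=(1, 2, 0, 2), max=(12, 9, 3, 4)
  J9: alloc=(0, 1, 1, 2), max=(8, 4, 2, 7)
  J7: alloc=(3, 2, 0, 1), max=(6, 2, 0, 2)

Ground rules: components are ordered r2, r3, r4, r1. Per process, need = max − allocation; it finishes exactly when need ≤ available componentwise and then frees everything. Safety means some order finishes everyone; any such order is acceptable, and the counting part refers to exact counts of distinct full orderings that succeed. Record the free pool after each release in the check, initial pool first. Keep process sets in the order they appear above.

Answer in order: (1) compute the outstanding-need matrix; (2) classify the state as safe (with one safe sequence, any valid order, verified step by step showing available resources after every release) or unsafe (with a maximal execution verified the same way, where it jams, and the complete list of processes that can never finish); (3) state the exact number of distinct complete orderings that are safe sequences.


(1) Need matrix, components ordered r2, r3, r4, r1:
  J2: (4, 4, 1, 3)
  J8: (5, 1, 0, 0)
  J5: (6, 1, 2, 2)
  J3: (11, 7, 3, 2)
  J9: (8, 3, 1, 5)
  J7: (3, 0, 0, 1)
(2) The state is SAFE; one workable sequence: J7, J8, J2, J9, J5, J3.
Key observation: the order's first zero-slack moment is J7 ((3, 0, 0, 1) needed, (3, 1, 1, 1) free — a requested resource with nothing to spare).
Step-by-step check:
  pool = (3, 1, 1, 1)
  run J7 (needs (3, 0, 0, 1), free (3, 1, 1, 1)); after release of (3, 2, 0, 1) the pool is (6, 3, 1, 2)
  run J8 (needs (5, 1, 0, 0), free (6, 3, 1, 2)); after release of (3, 1, 0, 3) the pool is (9, 4, 1, 5)
  run J2 (needs (4, 4, 1, 3), free (9, 4, 1, 5)); after release of (0, 0, 1, 0) the pool is (9, 4, 2, 5)
  run J9 (needs (8, 3, 1, 5), free (9, 4, 2, 5)); after release of (0, 1, 1, 2) the pool is (9, 5, 3, 7)
  run J5 (needs (6, 1, 2, 2), free (9, 5, 3, 7)); after release of (2, 2, 0, 0) the pool is (11, 7, 3, 7)
  run J3 (needs (11, 7, 3, 2), free (11, 7, 3, 7)); after release of (1, 2, 0, 2) the pool is (12, 9, 3, 9)
(3) Exactly 4 of the possible complete orderings are safe sequences.


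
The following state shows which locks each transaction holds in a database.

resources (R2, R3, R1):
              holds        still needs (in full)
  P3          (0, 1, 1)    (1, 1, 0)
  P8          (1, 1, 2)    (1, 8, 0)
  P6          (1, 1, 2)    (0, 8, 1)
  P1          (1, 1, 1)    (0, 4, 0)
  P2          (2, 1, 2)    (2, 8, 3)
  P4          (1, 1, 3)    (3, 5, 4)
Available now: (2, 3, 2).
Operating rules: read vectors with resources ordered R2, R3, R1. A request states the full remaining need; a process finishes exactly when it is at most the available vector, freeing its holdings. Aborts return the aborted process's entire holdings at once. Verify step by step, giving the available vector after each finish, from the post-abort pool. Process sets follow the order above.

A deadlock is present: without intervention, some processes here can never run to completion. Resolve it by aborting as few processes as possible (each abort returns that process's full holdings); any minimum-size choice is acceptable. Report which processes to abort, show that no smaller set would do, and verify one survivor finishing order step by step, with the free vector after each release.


Abort P6 and P2.
Key observation: P8 had no path to completion before; after the abort of P6 and P2 ((3, 2, 4) returned), step 4 is where it fits.
No one abort is enough; case by case: P3 alone leaves P8 blocked (short on R3); P8 alone leaves P6 blocked (short on R3); P6 alone leaves P8 blocked (short on R3); P1 alone leaves P8 blocked (short on R3); P2 alone leaves P8 blocked (short on R3); P4 alone leaves P8 blocked (short on R3).
One survivor order: P1, P4, P3, P8. Walking it through (post-abort pool first):
  pool = (5, 5, 6)
  run P1 (needs (0, 4, 0), free (5, 5, 6)); after release of (1, 1, 1) the pool is (6, 6, 7)
  run P4 (needs (3, 5, 4), free (6, 6, 7)); after release of (1, 1, 3) the pool is (7, 7, 10)
  run P3 (needs (1, 1, 0), free (7, 7, 10)); after release of (0, 1, 1) the pool is (7, 8, 11)
  run P8 (needs (1, 8, 0), free (7, 8, 11)); after release of (1, 1, 2) the pool is (8, 9, 13)


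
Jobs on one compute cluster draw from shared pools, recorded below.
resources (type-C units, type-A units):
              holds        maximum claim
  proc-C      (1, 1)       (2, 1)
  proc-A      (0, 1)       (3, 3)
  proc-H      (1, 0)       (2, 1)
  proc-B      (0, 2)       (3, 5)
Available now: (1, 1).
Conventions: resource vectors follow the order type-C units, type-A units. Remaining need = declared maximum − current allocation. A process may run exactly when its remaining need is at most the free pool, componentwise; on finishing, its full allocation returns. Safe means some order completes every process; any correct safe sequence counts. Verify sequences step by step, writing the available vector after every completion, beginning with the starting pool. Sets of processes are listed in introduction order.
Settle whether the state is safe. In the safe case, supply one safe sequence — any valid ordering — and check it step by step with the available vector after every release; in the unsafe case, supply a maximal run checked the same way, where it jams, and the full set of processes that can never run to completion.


SAFE, for example via the order proc-H, proc-C, proc-A, proc-B.
Key observation: the order's first zero-slack moment is proc-H ((1, 1) needed, (1, 1) free — a requested resource with nothing to spare).
Verifying each step:
  pool = (1, 1)
  proc-H needs (1, 1) <= (1, 1) -> finishes; pool += (1, 0) = (2, 1)
  proc-C needs (1, 0) <= (2, 1) -> finishes; pool += (1, 1) = (3, 2)
  proc-A needs (3, 2) <= (3, 2) -> finishes; pool += (0, 1) = (3, 3)
  proc-B needs (3, 3) <= (3, 3) -> finishes; pool += (0, 2) = (3, 5)


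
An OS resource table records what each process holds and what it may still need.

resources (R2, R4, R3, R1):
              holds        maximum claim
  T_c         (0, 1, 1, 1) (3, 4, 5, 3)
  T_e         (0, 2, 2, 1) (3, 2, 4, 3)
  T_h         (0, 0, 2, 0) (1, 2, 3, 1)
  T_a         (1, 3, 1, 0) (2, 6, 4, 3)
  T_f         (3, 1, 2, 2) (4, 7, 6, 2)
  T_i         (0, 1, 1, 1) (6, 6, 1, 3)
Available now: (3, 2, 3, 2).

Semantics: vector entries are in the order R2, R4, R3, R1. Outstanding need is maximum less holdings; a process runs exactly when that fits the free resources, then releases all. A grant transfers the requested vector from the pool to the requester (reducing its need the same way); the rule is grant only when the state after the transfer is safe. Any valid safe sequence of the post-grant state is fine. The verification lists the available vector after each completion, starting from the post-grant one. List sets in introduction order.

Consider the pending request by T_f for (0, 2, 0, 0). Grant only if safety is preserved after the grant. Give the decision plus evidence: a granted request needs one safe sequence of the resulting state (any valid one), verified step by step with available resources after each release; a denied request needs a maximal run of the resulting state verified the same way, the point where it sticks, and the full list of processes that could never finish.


DENY — the pretend-granted state is unsafe.
Key observation: the pool after T_e, T_h is (3, 2, 7, 3); every surviving request exceeds it in R4, so progress ends there.
After a pretend grant, a maximal execution: T_e, T_h — then nothing else fits. Step-by-step check:
  pool = (3, 0, 3, 2)
  T_e needs (3, 0, 2, 2) <= (3, 0, 3, 2) -> finishes; pool += (0, 2, 2, 1) = (3, 2, 5, 3)
  T_h needs (1, 2, 1, 1) <= (3, 2, 5, 3) -> finishes; pool += (0, 0, 2, 0) = (3, 2, 7, 3)
  T_c still needs (3, 3, 4, 2) but only (3, 2, 7, 3) is free — short on R4
  T_a still needs (1, 3, 3, 3) but only (3, 2, 7, 3) is free — short on R4
  T_f still needs (1, 4, 4, 0) but only (3, 2, 7, 3) is free — short on R4
  T_i still needs (6, 5, 0, 2) but only (3, 2, 7, 3) is free — short on R2 and R4
Had the request been granted, T_c, T_a, T_f and T_i could never finish.


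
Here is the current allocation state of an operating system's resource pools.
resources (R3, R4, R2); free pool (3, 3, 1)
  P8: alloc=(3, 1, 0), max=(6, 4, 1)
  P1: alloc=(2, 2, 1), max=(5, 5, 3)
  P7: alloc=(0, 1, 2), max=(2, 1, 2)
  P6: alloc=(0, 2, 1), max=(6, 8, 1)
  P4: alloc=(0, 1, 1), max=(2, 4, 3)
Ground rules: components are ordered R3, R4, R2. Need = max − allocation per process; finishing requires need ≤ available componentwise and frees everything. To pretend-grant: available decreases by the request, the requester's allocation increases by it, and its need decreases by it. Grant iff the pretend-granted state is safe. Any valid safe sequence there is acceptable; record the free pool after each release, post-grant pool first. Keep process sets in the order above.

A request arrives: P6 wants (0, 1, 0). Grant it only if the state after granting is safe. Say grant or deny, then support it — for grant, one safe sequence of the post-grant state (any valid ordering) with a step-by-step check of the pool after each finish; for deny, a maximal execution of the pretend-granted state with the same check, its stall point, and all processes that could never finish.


GRANT: granting preserves safety; a valid post-grant sequence is P7, P4, P1, P8, P6.
Key observation: post-grant, (3, 2, 1) remains, and an order beginning with P7 completes everyone.
Verifying the post-grant state step by step:
  pool = (3, 2, 1)
  P7: need (2, 0, 0) fits (3, 2, 1); releases (0, 1, 2), pool now (3, 3, 3)
  P4: need (2, 3, 2) fits (3, 3, 3); releases (0, 1, 1), pool now (3, 4, 4)
  P1: need (3, 3, 2) fits (3, 4, 4); releases (2, 2, 1), pool now (5, 6, 5)
  P8: need (3, 3, 1) fits (5, 6, 5); releases (3, 1, 0), pool now (8, 7, 5)
  P6: need (6, 5, 0) fits (8, 7, 5); releases (0, 3, 1), pool now (8, 10, 6)


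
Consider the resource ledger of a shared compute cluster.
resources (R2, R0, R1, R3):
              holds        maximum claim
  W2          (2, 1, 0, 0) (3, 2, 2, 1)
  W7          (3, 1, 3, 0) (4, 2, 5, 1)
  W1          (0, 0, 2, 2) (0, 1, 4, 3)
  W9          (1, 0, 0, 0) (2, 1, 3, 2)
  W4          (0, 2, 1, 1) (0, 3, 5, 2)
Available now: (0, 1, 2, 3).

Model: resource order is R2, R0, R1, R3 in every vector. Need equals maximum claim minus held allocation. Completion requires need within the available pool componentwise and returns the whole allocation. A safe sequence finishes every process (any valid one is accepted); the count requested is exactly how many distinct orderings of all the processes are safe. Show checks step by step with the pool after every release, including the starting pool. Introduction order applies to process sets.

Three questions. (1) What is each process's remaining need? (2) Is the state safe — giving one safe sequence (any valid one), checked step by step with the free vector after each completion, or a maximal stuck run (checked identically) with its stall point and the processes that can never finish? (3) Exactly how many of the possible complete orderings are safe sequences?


(1) Remaining need (order R2, R0, R1, R3):
  W2: (1, 1, 2, 1)
  W7: (1, 1, 2, 1)
  W1: (0, 1, 2, 1)
  W9: (1, 1, 3, 2)
  W4: (0, 1, 4, 1)
(2) The state is UNSAFE.
Key observation: W1, W4 can finish, but then (0, 3, 5, 6) is all there is, and the blocked group's R2 demands exceed it.
The run W1, W4 cannot be extended any further. Walking it through:
  pool = (0, 1, 2, 3)
  W1: need (0, 1, 2, 1) fits (0, 1, 2, 3); releases (0, 0, 2, 2), pool now (0, 1, 4, 5)
  W4: need (0, 1, 4, 1) fits (0, 1, 4, 5); releases (0, 2, 1, 1), pool now (0, 3, 5, 6)
  W2 still needs (1, 1, 2, 1) but only (0, 3, 5, 6) is free — short on R2
  W7 still needs (1, 1, 2, 1) but only (0, 3, 5, 6) is free — short on R2
  W9 still needs (1, 1, 3, 2) but only (0, 3, 5, 6) is free — short on R2
Permanently blocked: W2, W7 and W9.
(3) Exactly 0 of the possible complete orderings are safe sequences.


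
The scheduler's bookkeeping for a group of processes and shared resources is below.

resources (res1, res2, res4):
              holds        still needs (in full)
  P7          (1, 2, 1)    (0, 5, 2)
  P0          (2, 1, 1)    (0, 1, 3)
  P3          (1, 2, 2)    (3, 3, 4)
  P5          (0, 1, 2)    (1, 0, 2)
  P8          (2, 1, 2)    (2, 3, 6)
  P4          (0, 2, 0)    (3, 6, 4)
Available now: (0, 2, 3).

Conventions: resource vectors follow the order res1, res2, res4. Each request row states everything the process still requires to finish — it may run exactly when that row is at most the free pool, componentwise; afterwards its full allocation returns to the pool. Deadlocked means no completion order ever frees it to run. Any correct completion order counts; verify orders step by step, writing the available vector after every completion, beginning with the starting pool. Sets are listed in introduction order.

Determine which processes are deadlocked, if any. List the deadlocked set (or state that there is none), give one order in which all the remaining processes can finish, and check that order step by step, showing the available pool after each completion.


The deadlocked set is empty.
Key observation: P0 leads a chain of completions in which each release enables another process.
The rest can finish in the order P0, P5, P8, P3, P7, P4. Verifying each step:
  pool = (0, 2, 3)
  P0: need (0, 1, 3) fits (0, 2, 3); releases (2, 1, 1), pool now (2, 3, 4)
  P5: need (1, 0, 2) fits (2, 3, 4); releases (0, 1, 2), pool now (2, 4, 6)
  P8: need (2, 3, 6) fits (2, 4, 6); releases (2, 1, 2), pool now (4, 5, 8)
  P3: need (3, 3, 4) fits (4, 5, 8); releases (1, 2, 2), pool now (5, 7, 10)
  P7: need (0, 5, 2) fits (5, 7, 10); releases (1, 2, 1), pool now (6, 9, 11)
  P4: need (3, 6, 4) fits (6, 9, 11); releases (0, 2, 0), pool now (6, 11, 11)


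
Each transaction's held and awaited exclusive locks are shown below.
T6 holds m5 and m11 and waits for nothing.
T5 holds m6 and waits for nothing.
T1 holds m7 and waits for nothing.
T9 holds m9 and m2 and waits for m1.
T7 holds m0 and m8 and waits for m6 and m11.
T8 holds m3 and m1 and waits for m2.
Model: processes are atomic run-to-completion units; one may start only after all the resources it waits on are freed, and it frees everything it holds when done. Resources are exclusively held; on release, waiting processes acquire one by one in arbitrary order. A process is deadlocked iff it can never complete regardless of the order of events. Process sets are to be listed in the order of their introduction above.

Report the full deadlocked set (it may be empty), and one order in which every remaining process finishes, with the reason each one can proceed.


The deadlocked set is T9 and T8.
Key observation: along T9 -> T8 -> T9, each member waits on what the next one holds — a deadlock; no other process is dragged down with it.
The rest can finish in the order T5, T1, T6, T7.
Walking it through:
  T5: no waits; runs immediately, freeing m6
  T1: no waits; runs immediately, freeing m7
  T6: no waits; runs immediately, freeing m5 and m11
  run T7 (all its waits — m6 and m11 — are resolved); releases m0 and m8


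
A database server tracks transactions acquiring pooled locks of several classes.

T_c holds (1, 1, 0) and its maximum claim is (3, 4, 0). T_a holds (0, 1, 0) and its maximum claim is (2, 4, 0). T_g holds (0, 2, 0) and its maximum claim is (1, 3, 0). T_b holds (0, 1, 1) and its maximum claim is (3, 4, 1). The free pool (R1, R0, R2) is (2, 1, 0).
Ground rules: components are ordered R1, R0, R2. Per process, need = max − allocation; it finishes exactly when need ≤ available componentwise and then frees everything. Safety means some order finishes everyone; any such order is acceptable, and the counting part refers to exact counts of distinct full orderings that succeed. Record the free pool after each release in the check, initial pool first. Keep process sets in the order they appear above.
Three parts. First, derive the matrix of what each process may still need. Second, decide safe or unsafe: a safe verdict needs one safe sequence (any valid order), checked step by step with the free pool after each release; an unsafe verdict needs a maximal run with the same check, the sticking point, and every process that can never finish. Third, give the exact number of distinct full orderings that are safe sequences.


(1) Outstanding need per process (order R1, R0, R2):
  T_c: (2, 3, 0)
  T_a: (2, 3, 0)
  T_g: (1, 1, 0)
  T_b: (3, 3, 0)
(2) SAFE. One safe sequence: T_g, T_c, T_a, T_b.
Key observation: at T_g the run first touches a limit — (1, 1, 0) against (2, 1, 0), exact on a resource it actually requests.
Verifying each step:
  pool = (2, 1, 0)
  run T_g (needs (1, 1, 0), free (2, 1, 0)); after release of (0, 2, 0) the pool is (2, 3, 0)
  run T_c (needs (2, 3, 0), free (2, 3, 0)); after release of (1, 1, 0) the pool is (3, 4, 0)
  run T_a (needs (2, 3, 0), free (3, 4, 0)); after release of (0, 1, 0) the pool is (3, 5, 0)
  run T_b (needs (3, 3, 0), free (3, 5, 0)); after release of (0, 1, 1) the pool is (3, 6, 1)
(3) Exactly 3 of the possible complete orderings are safe sequences.


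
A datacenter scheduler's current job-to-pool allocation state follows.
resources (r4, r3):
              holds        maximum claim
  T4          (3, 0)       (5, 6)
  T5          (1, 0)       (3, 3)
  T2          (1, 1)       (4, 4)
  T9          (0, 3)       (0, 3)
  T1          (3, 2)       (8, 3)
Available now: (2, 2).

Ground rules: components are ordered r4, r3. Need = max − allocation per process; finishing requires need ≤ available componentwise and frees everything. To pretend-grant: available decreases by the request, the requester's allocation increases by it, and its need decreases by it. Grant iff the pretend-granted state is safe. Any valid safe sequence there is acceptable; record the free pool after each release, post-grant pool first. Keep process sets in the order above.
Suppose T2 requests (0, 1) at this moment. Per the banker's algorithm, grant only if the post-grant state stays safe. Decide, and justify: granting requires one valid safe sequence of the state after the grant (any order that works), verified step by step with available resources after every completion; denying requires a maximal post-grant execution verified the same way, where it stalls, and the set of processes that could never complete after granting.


GRANT. The post-grant state is safe; one safe sequence: T9, T5, T2, T4, T1.
Key observation: post-grant, (2, 1) remains, and an order beginning with T9 completes everyone.
Step-by-step check of the post-grant state:
  pool = (2, 1)
  run T9 (needs (0, 0), free (2, 1)); after release of (0, 3) the pool is (2, 4)
  run T5 (needs (2, 3), free (2, 4)); after release of (1, 0) the pool is (3, 4)
  run T2 (needs (3, 2), free (3, 4)); after release of (1, 2) the pool is (4, 6)
  run T4 (needs (2, 6), free (4, 6)); after release of (3, 0) the pool is (7, 6)
  run T1 (needs (5, 1), free (7, 6)); after release of (3, 2) the pool is (10, 8)


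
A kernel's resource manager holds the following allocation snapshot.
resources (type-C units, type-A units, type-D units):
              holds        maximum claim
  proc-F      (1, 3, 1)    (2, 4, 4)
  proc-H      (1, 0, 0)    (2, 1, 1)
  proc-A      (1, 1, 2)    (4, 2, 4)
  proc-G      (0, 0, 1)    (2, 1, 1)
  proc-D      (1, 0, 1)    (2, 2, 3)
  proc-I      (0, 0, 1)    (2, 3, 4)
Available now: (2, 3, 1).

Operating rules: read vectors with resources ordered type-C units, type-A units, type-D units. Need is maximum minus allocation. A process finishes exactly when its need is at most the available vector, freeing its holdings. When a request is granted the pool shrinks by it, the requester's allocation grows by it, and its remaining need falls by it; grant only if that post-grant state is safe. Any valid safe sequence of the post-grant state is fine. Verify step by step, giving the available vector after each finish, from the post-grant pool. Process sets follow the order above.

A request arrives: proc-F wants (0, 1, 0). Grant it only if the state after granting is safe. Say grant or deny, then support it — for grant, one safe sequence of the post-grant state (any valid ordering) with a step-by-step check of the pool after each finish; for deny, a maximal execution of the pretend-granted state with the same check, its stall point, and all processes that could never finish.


GRANT. The post-grant state is safe; one safe sequence: proc-G, proc-H, proc-A, proc-F, proc-D, proc-I.
Key observation: with (2, 2, 1) left after the transfer, proc-G can run at once — the state stays safe.
Step-by-step check of the post-grant state:
  pool = (2, 2, 1)
  run proc-G (needs (2, 1, 0), free (2, 2, 1)); after release of (0, 0, 1) the pool is (2, 2, 2)
  run proc-H (needs (1, 1, 1), free (2, 2, 2)); after release of (1, 0, 0) the pool is (3, 2, 2)
  run proc-A (needs (3, 1, 2), free (3, 2, 2)); after release of (1, 1, 2) the pool is (4, 3, 4)
  run proc-F (needs (1, 0, 3), free (4, 3, 4)); after release of (1, 4, 1) the pool is (5, 7, 5)
  run proc-D (needs (1, 2, 2), free (5, 7, 5)); after release of (1, 0, 1) the pool is (6, 7, 6)
  run proc-I (needs (2, 3, 3), free (6, 7, 6)); after release of (0, 0, 1) the pool is (6, 7, 7)


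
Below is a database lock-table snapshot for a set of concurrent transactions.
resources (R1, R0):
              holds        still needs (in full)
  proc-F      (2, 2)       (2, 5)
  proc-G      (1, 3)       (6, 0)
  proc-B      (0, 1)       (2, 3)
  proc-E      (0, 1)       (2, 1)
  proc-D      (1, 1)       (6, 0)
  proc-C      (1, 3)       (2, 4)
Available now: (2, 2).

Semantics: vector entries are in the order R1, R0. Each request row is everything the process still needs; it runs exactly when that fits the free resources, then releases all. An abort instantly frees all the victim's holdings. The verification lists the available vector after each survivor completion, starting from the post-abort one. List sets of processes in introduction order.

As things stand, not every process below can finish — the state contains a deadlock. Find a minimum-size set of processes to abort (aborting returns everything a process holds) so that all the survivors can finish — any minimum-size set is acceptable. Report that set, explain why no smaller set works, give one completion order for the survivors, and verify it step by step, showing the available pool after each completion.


The answer: abort proc-D.
Key observation: proc-G had no path to completion before; after the abort of proc-D ((1, 1) returned), step 5 is where it fits.
Why nothing smaller works: aborting no one leaves the state deadlocked as given.
The survivors complete as proc-E, proc-B, proc-F, proc-C, proc-G. Step-by-step check (starting from the post-abort pool):
  pool = (3, 3)
  proc-E needs (2, 1) <= (3, 3) -> finishes; pool += (0, 1) = (3, 4)
  proc-B needs (2, 3) <= (3, 4) -> finishes; pool += (0, 1) = (3, 5)
  proc-F needs (2, 5) <= (3, 5) -> finishes; pool += (2, 2) = (5, 7)
  proc-C needs (2, 4) <= (5, 7) -> finishes; pool += (1, 3) = (6, 10)
  proc-G needs (6, 0) <= (6, 10) -> finishes; pool += (1, 3) = (7, 13)


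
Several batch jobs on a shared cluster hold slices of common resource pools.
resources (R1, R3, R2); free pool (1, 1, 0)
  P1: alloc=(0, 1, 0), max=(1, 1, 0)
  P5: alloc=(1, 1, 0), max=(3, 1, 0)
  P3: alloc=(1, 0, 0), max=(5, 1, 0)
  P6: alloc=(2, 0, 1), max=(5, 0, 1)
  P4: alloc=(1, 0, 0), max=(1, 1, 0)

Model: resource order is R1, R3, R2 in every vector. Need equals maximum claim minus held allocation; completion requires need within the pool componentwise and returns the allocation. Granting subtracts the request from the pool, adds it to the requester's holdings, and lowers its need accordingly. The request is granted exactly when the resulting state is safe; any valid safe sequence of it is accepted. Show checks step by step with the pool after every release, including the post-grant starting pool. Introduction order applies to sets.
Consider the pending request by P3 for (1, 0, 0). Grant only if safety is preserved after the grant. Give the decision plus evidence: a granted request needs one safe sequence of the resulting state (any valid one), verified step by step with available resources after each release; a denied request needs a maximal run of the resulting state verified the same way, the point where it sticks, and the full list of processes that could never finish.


DENY — the pretend-granted state is unsafe.
Key observation: P4, P1 can finish, but then (1, 2, 0) is all there is, and the blocked group's R1 demands exceed it.
Pretend the grant happened; the run P4, P1 goes as far as possible. Verifying each step:
  pool = (0, 1, 0)
  run P4 (needs (0, 1, 0), free (0, 1, 0)); after release of (1, 0, 0) the pool is (1, 1, 0)
  run P1 (needs (1, 0, 0), free (1, 1, 0)); after release of (0, 1, 0) the pool is (1, 2, 0)
  blocked: P5 wants (2, 0, 0), pool (1, 2, 0) — not enough R1
  blocked: P3 wants (3, 1, 0), pool (1, 2, 0) — not enough R1
  blocked: P6 wants (3, 0, 0), pool (1, 2, 0) — not enough R1
Had the request been granted, P5, P3 and P6 could never finish.


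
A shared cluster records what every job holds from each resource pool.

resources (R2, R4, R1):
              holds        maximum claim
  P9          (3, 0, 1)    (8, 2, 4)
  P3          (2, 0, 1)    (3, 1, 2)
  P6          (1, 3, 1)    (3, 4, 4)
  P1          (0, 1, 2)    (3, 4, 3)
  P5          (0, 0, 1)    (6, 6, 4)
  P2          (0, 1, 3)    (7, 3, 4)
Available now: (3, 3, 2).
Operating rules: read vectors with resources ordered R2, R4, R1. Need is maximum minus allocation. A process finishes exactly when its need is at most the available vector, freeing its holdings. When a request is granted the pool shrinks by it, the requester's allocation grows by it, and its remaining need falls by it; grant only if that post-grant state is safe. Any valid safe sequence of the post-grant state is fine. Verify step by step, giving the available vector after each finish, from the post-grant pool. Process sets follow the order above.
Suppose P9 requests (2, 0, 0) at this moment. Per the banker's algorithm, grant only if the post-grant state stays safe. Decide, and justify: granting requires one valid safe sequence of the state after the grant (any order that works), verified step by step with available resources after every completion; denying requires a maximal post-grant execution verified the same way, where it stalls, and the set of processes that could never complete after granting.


GRANT — the state after the grant stays safe, e.g. via P3, P9, P2, P6, P1, P5.
Key observation: post-grant, (1, 3, 2) remains, and an order beginning with P3 completes everyone.
Check on the post-grant state, step by step:
  pool = (1, 3, 2)
  run P3 (needs (1, 1, 1), free (1, 3, 2)); after release of (2, 0, 1) the pool is (3, 3, 3)
  run P9 (needs (3, 2, 3), free (3, 3, 3)); after release of (5, 0, 1) the pool is (8, 3, 4)
  run P2 (needs (7, 2, 1), free (8, 3, 4)); after release of (0, 1, 3) the pool is (8, 4, 7)
  run P6 (needs (2, 1, 3), free (8, 4, 7)); after release of (1, 3, 1) the pool is (9, 7, 8)
  run P1 (needs (3, 3, 1), free (9, 7, 8)); after release of (0, 1, 2) the pool is (9, 8, 10)
  run P5 (needs (6, 6, 3), free (9, 8, 10)); after release of (0, 0, 1) the pool is (9, 8, 11)


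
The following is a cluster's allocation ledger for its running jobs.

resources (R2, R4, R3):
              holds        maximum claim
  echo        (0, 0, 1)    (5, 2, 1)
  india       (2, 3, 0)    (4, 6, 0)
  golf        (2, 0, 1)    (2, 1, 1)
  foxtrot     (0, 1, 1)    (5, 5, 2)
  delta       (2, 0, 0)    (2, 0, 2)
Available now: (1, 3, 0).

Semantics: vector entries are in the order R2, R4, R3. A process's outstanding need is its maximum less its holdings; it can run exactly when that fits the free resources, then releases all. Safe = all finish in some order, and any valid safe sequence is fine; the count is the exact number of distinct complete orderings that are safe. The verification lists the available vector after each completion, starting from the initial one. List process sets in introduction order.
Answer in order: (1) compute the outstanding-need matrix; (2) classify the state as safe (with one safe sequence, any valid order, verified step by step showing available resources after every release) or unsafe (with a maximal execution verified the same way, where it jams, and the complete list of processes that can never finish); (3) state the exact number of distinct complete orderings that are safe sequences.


(1) Remaining need (order R2, R4, R3):
  echo: (5, 2, 0)
  india: (2, 3, 0)
  golf: (0, 1, 0)
  foxtrot: (5, 4, 1)
  delta: (0, 0, 2)
(2) SAFE. One safe sequence: golf, india, foxtrot, echo, delta.
Key observation: india marks the first exact bind of the order: its need (2, 3, 0) fits the free (3, 3, 1) with zero slack on a requested resource.
Check, step by step:
  pool = (1, 3, 0)
  golf needs (0, 1, 0) <= (1, 3, 0) -> finishes; pool += (2, 0, 1) = (3, 3, 1)
  india needs (2, 3, 0) <= (3, 3, 1) -> finishes; pool += (2, 3, 0) = (5, 6, 1)
  foxtrot needs (5, 4, 1) <= (5, 6, 1) -> finishes; pool += (0, 1, 1) = (5, 7, 2)
  echo needs (5, 2, 0) <= (5, 7, 2) -> finishes; pool += (0, 0, 1) = (5, 7, 3)
  delta needs (0, 0, 2) <= (5, 7, 3) -> finishes; pool += (2, 0, 0) = (7, 7, 3)
(3) The exact count: 4 of the possible complete orderings are safe sequences.


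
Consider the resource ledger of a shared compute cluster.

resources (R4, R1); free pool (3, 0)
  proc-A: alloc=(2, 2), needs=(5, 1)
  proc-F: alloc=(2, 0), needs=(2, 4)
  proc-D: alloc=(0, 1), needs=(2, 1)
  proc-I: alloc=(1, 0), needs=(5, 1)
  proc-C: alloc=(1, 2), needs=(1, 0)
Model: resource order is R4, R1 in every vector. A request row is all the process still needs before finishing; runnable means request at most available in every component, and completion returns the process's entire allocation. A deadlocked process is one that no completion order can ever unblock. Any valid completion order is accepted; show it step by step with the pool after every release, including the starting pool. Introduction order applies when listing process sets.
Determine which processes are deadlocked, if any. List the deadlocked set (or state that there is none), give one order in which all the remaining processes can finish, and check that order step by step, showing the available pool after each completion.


Deadlocked set: proc-A, proc-F and proc-I.
Key observation: after proc-C, proc-D the pool peaks at (4, 3), and each blocked process is short somewhere: proc-A on R4; proc-F on R1; proc-I on R4.
A valid finishing order for the others: proc-C, proc-D. Verifying each step:
  pool = (3, 0)
  run proc-C (needs (1, 0), free (3, 0)); after release of (1, 2) the pool is (4, 2)
  run proc-D (needs (2, 1), free (4, 2)); after release of (0, 1) the pool is (4, 3)
The stuck group stays short no matter what:
  proc-A still needs (5, 1) but only (4, 3) is free — short on R4
  proc-F still needs (2, 4) but only (4, 3) is free — short on R1
  proc-I still needs (5, 1) but only (4, 3) is free — short on R4


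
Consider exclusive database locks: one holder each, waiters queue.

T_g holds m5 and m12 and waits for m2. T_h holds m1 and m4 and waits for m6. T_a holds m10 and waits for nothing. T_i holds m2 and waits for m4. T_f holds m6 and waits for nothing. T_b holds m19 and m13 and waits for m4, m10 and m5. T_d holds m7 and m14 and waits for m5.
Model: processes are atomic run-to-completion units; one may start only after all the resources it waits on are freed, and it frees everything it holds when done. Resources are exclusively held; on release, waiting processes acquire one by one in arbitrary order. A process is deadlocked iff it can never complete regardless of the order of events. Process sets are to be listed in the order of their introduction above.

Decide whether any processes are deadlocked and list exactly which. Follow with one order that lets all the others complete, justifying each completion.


Nothing here is deadlocked.
Key observation: the wait relation is loop-free; peeling off processes with no waits unwinds the whole state.
The rest can finish in the order T_a, T_f, T_h, T_i, T_g, T_d, T_b.
Walking it through:
  T_a waits on nothing -> runs at once and releases m10
  T_f waits on nothing -> runs at once and releases m6
  T_h waits on m6 — all released -> runs and releases m1 and m4
  T_i waits on m4 — all released -> runs and releases m2
  T_g waits on m2 — all released -> runs and releases m5 and m12
  T_d waits on m5 — all released -> runs and releases m7 and m14
  T_b waits on m4, m10 and m5 — all released -> runs and releases m19 and m13


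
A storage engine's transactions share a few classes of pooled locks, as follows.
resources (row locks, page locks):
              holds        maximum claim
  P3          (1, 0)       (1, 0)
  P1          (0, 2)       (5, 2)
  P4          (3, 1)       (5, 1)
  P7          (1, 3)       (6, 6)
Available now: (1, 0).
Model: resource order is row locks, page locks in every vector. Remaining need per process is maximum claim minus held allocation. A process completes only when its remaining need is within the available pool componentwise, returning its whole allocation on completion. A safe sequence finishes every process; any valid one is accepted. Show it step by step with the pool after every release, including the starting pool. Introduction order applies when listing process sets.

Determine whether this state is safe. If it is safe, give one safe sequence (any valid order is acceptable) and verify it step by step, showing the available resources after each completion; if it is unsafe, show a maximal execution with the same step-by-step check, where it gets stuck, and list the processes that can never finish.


The state is SAFE; one workable sequence: P3, P4, P1, P7.
Key observation: the order's first zero-slack moment is P4 ((2, 0) needed, (2, 0) free — a requested resource with nothing to spare).
Check, step by step:
  pool = (1, 0)
  P3: need (0, 0) fits (1, 0); releases (1, 0), pool now (2, 0)
  P4: need (2, 0) fits (2, 0); releases (3, 1), pool now (5, 1)
  P1: need (5, 0) fits (5, 1); releases (0, 2), pool now (5, 3)
  P7: need (5, 3) fits (5, 3); releases (1, 3), pool now (6, 6)


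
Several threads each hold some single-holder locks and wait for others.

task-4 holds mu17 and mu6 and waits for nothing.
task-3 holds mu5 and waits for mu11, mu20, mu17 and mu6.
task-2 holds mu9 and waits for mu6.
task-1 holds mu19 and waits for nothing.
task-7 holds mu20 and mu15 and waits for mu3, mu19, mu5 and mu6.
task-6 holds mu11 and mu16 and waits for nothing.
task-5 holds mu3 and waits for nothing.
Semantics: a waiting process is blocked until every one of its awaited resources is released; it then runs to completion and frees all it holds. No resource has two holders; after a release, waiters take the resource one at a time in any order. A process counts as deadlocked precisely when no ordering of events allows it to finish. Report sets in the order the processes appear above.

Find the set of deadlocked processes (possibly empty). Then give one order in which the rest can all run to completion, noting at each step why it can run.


Deadlocked set: task-3 and task-7.
Key observation: along task-3 -> task-7 -> task-3, each member waits on what the next one holds — a deadlock; no other process is dragged down with it.
The rest can finish in the order task-6, task-5, task-1, task-4, task-2.
Step-by-step check:
  run task-6 (it waits on nothing); releases mu11 and mu16
  run task-5 (it waits on nothing); releases mu3
  run task-1 (it waits on nothing); releases mu19
  run task-4 (it waits on nothing); releases mu17 and mu6
  task-2 waits on mu6 — all released -> runs and releases mu9


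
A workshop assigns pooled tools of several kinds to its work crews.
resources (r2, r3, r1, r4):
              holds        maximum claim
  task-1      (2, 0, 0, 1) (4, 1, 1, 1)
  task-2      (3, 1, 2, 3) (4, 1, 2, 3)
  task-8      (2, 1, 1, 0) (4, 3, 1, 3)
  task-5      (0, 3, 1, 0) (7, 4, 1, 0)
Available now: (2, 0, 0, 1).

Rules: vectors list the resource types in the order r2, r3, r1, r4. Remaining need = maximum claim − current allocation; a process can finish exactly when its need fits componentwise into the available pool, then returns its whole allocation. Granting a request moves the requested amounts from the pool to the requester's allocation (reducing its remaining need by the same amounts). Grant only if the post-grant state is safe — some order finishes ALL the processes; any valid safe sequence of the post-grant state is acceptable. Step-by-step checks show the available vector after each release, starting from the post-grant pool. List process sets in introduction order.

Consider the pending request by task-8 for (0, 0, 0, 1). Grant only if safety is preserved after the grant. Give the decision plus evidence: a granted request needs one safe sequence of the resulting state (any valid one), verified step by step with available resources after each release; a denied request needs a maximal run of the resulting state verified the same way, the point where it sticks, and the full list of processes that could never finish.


GRANT. The post-grant state is safe; one safe sequence: task-2, task-1, task-5, task-8.
Key observation: (2, 0, 0, 0) free after granting still covers task-2 first, and each release covers the next.
Check on the post-grant state, step by step:
  pool = (2, 0, 0, 0)
  task-2: need (1, 0, 0, 0) fits (2, 0, 0, 0); releases (3, 1, 2, 3), pool now (5, 1, 2, 3)
  task-1: need (2, 1, 1, 0) fits (5, 1, 2, 3); releases (2, 0, 0, 1), pool now (7, 1, 2, 4)
  task-5: need (7, 1, 0, 0) fits (7, 1, 2, 4); releases (0, 3, 1, 0), pool now (7, 4, 3, 4)
  task-8: need (2, 2, 0, 2) fits (7, 4, 3, 4); releases (2, 1, 1, 1), pool now (9, 5, 4, 5)


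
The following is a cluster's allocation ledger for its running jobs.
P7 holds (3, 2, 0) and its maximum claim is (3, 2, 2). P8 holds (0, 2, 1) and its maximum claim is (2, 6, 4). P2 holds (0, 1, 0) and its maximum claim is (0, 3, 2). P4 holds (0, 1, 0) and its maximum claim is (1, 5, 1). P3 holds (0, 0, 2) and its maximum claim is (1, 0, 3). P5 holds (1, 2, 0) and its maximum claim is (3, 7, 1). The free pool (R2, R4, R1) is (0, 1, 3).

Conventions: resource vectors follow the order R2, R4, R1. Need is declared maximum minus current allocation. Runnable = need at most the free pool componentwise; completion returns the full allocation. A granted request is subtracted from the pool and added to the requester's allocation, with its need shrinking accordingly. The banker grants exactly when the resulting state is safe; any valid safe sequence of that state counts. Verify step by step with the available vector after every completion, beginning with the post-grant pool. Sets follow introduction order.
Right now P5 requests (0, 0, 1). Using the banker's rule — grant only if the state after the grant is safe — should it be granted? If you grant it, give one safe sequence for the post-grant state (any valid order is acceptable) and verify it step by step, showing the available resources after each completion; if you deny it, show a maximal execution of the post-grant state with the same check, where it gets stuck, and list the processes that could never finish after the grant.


GRANT — the state after the grant stays safe, e.g. via P7, P2, P4, P5, P8, P3.
Key observation: granting shrinks the pool to (0, 1, 2), yet P7 still fits and the chain goes through.
Verifying the post-grant state step by step:
  pool = (0, 1, 2)
  P7: need (0, 0, 2) fits (0, 1, 2); releases (3, 2, 0), pool now (3, 3, 2)
  P2: need (0, 2, 2) fits (3, 3, 2); releases (0, 1, 0), pool now (3, 4, 2)
  P4: need (1, 4, 1) fits (3, 4, 2); releases (0, 1, 0), pool now (3, 5, 2)
  P5: need (2, 5, 0) fits (3, 5, 2); releases (1, 2, 1), pool now (4, 7, 3)
  P8: need (2, 4, 3) fits (4, 7, 3); releases (0, 2, 1), pool now (4, 9, 4)
  P3: need (1, 0, 1) fits (4, 9, 4); releases (0, 0, 2), pool now (4, 9, 6)
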